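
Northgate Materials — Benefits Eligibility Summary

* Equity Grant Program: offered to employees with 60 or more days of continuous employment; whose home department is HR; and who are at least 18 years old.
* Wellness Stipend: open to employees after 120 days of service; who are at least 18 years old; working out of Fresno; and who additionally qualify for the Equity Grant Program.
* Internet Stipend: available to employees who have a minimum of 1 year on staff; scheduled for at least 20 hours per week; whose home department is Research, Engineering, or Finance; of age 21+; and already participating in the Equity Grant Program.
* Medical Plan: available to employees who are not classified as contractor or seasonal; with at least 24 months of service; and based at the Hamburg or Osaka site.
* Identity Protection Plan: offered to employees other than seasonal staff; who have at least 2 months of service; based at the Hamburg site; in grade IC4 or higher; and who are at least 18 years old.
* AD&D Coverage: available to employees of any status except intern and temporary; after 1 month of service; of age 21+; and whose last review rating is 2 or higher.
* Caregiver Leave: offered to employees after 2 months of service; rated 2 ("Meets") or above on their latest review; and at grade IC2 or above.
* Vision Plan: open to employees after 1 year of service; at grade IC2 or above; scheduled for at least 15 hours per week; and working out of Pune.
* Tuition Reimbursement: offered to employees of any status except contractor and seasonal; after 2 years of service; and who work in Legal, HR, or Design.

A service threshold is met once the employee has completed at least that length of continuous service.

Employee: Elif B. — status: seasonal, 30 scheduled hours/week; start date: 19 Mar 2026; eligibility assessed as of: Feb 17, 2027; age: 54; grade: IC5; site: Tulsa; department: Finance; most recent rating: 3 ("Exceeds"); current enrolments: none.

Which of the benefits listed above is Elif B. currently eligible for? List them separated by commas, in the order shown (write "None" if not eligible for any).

AD&D Coverage, Caregiver Leave

Service from 19 Mar 2026 to Feb 17, 2027: 335 days.
Equity Grant Program — service 335 days ≥ 60 days ✓; dept Finance ✗ → not eligible.
Wellness Stipend — service 335 days ≥ 120 days ✓; age 54 ≥ 18 ✓; site Tulsa ✗ (not Fresno) → not eligible.
Internet Stipend — service 335 days < 1 year (≈365 days) ✗ → not eligible.
Medical Plan — status seasonal ✗ (excluded) → not eligible.
Identity Protection Plan — status seasonal ✗ (excluded) → not eligible.
AD&D Coverage — status seasonal ✓ (not excluded); service 335 days ≥ 1 month (≈30 days) ✓; age 54 ≥ 21 ✓; rating 3 ≥ 2 ✓ → eligible.
Caregiver Leave — service 335 days ≥ 2 months (≈60 days) ✓; rating 3 ≥ 2 ✓; grade IC5 ≥ IC2 ✓ → eligible.
Vision Plan — service 335 days < 1 year (≈365 days) ✗ → not eligible.
Tuition Reimbursement — status seasonal ✗ (excluded) → not eligible.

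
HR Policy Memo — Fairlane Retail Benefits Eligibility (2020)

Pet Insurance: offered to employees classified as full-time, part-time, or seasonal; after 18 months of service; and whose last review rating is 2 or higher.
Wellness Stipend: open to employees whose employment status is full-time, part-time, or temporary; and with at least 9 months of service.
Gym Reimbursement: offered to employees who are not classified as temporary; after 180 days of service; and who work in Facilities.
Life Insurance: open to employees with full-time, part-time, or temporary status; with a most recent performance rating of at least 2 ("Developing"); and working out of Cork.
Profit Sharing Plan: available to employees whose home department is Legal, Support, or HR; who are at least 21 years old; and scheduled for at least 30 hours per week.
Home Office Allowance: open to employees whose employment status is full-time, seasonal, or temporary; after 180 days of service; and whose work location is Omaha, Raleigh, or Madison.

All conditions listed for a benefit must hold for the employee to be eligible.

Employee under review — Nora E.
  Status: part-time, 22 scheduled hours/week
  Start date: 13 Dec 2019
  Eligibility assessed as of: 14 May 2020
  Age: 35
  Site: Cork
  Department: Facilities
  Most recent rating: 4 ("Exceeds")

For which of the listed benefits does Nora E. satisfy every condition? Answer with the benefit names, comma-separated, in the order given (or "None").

Life Insurance

Service from 13 Dec 2019 to 14 May 2020: 153 days.
Pet Insurance — status part-time ✓; service 153 days < 18 months (≈540 days) ✗ → not eligible.
Wellness Stipend — status part-time ✓; service 153 days < 9 months (≈270 days) ✗ → not eligible.
Gym Reimbursement — status part-time ✓ (not excluded); service 153 days < 180 days ✗ → not eligible.
Life Insurance — status part-time ✓; rating 4 ≥ 2 ✓; site Cork ✓ → eligible.
Profit Sharing Plan — dept Facilities ✗ → not eligible.
Home Office Allowance — status part-time ✗ (requires full-time, seasonal, or temporary) → not eligible.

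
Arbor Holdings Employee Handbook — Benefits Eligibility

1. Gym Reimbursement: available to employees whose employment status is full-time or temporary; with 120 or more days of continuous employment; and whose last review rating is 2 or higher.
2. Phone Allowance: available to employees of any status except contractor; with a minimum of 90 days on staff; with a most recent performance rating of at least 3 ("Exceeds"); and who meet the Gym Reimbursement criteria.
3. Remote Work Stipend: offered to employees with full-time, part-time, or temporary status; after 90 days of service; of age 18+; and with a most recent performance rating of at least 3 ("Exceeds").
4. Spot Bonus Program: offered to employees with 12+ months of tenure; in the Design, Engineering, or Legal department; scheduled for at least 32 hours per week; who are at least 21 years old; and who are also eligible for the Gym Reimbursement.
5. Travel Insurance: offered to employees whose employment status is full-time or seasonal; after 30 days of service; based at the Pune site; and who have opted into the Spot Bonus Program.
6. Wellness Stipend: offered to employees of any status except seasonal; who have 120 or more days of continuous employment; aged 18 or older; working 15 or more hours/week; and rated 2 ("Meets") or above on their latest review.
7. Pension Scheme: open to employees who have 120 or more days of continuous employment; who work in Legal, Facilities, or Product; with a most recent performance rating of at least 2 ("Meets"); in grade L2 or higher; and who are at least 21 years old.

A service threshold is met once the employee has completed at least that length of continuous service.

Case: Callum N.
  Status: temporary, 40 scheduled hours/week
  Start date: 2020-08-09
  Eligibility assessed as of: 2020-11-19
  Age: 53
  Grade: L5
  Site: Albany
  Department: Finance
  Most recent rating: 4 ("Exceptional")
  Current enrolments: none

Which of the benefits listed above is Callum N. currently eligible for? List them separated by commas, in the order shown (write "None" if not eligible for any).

Remote Work Stipend

Service from 2020-08-09 to 2020-11-19: 102 days.
Gym Reimbursement — status temporary ✓; service 102 days < 120 days ✗ → not eligible.
Phone Allowance — status temporary ✓ (not excluded); service 102 days ≥ 90 days ✓; rating 4 ≥ 3 ✓; not eligible for Gym Reimbursement ✗ → not eligible.
Remote Work Stipend — status temporary ✓; service 102 days ≥ 90 days ✓; age 53 ≥ 18 ✓; rating 4 ≥ 3 ✓ → eligible.
Spot Bonus Program — service 102 days < 12 months (≈360 days) ✗ → not eligible.
Travel Insurance — status temporary ✗ (requires full-time or seasonal) → not eligible.
Wellness Stipend — status temporary ✓ (not excluded); service 102 days < 120 days ✗ → not eligible.
Pension Scheme — service 102 days < 120 days ✗ → not eligible.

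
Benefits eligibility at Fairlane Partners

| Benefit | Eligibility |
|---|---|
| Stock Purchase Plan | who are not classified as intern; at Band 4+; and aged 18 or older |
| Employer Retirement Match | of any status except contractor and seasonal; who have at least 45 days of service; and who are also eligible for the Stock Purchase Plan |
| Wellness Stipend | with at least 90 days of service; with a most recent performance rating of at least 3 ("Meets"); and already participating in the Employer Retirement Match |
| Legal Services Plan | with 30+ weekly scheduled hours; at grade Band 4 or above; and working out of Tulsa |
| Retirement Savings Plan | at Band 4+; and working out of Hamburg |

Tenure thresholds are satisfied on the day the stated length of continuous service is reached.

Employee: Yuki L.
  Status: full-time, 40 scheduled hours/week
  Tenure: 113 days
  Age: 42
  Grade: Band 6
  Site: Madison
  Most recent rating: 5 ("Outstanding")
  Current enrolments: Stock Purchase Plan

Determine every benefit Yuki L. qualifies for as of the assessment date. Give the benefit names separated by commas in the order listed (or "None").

Stock Purchase Plan — status full-time ✓ (not excluded); grade Band 6 ≥ Band 4 ✓; age 42 ≥ 18 ✓ → eligible.
Employer Retirement Match — status full-time ✓ (not excluded); service 113 days ≥ 45 days ✓; eligible for Stock Purchase Plan ✓ → eligible.
Wellness Stipend — service 113 days ≥ 90 days ✓; rating 5 ≥ 3 ✓; not enrolled in Employer Retirement Match ✗ → not eligible.
Legal Services Plan — 40 hrs/wk ≥ 30 ✓; grade Band 6 ≥ Band 4 ✓; site Madison ✗ (not Tulsa) → not eligible.
Retirement Savings Plan — grade Band 6 ≥ Band 4 ✓; site Madison ✗ (not Hamburg) → not eligible.

Stock Purchase Plan, Employer Retirement Match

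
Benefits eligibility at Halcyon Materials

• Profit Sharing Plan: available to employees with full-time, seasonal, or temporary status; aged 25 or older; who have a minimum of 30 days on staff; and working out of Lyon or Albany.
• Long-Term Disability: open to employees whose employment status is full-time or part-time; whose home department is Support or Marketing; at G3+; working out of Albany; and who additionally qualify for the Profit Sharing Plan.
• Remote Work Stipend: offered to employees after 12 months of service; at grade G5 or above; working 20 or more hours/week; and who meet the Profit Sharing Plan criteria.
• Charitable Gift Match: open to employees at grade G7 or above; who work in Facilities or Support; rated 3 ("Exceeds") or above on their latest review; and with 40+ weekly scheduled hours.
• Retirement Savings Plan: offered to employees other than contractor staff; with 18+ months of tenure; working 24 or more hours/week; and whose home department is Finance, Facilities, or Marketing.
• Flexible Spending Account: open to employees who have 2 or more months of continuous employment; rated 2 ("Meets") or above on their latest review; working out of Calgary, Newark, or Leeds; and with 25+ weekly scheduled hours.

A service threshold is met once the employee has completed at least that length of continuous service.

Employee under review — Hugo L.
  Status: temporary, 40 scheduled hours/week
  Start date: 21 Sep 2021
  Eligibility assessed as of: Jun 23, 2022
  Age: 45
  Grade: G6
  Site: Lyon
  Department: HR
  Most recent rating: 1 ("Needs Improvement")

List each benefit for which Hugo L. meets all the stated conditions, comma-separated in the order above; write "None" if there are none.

Service from 21 Sep 2021 to Jun 23, 2022: 275 days.
Profit Sharing Plan — status temporary ✓; age 45 ≥ 25 ✓; service 275 days ≥ 30 days ✓; site Lyon ✓ → eligible.
Long-Term Disability — status temporary ✗ (requires full-time or part-time) → not eligible.
Remote Work Stipend — service 275 days < 12 months (≈360 days) ✗ → not eligible.
Charitable Gift Match — grade G6 < G7 ✗ → not eligible.
Retirement Savings Plan — status temporary ✓ (not excluded); service 275 days < 18 months (≈540 days) ✗ → not eligible.
Flexible Spending Account — service 275 days ≥ 2 months (≈60 days) ✓; rating 1 < 2 ✗ → not eligible.

Profit Sharing Plan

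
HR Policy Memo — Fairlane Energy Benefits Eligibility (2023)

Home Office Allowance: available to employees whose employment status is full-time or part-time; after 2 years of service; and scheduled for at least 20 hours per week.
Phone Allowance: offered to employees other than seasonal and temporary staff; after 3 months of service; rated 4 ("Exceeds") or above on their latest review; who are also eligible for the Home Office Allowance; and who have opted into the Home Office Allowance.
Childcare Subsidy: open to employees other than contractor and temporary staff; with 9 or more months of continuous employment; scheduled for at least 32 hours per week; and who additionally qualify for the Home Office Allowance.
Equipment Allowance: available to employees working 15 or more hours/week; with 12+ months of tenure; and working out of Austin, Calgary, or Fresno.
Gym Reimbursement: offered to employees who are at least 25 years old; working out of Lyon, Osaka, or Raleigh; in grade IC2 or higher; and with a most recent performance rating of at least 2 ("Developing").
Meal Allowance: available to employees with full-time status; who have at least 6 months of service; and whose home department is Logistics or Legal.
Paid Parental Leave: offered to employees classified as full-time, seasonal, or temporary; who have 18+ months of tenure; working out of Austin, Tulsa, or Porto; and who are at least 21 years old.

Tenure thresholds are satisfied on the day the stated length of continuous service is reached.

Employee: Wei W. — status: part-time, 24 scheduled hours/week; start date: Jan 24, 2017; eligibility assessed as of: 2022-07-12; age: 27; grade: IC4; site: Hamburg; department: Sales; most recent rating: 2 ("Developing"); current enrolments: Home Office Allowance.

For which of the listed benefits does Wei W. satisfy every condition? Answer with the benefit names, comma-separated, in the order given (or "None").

Service from Jan 24, 2017 to 2022-07-12: 1995 days.
Home Office Allowance — status part-time ✓; service 1995 days ≥ 2 years (≈730 days) ✓; 24 hrs/wk ≥ 20 ✓ → eligible.
Phone Allowance — status part-time ✓ (not excluded); service 1995 days ≥ 3 months (≈90 days) ✓; rating 2 < 4 ✗ → not eligible.
Childcare Subsidy — status part-time ✓ (not excluded); service 1995 days ≥ 9 months (≈270 days) ✓; 24 hrs/wk < 32 ✗ → not eligible.
Equipment Allowance — 24 hrs/wk ≥ 15 ✓; service 1995 days ≥ 12 months (≈360 days) ✓; site Hamburg ✗ (not Austin, Calgary, or Fresno) → not eligible.
Gym Reimbursement — age 27 ≥ 25 ✓; site Hamburg ✗ (not Lyon, Osaka, or Raleigh) → not eligible.
Meal Allowance — status part-time ✗ (requires full-time) → not eligible.
Paid Parental Leave — status part-time ✗ (requires full-time, seasonal, or temporary) → not eligible.

Home Office Allowance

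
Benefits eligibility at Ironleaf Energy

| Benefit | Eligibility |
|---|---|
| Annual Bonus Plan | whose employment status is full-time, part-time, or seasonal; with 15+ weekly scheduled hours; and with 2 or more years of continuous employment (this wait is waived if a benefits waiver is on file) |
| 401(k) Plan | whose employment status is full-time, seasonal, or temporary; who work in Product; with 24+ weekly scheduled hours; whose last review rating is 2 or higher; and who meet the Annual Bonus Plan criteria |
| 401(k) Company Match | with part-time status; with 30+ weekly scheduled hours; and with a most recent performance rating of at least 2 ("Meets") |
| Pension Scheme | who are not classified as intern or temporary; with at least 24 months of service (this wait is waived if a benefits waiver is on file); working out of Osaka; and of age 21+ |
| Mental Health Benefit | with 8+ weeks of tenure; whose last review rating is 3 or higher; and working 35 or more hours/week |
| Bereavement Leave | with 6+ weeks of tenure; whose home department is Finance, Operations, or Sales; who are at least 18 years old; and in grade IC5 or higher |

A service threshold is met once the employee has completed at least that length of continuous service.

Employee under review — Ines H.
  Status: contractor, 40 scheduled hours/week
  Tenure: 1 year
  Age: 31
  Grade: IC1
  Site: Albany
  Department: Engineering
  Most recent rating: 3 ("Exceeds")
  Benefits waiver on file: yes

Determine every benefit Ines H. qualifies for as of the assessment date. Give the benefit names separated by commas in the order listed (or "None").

Mental Health Benefit

Annual Bonus Plan — status contractor ✗ (requires full-time, part-time, or seasonal) → not eligible.
401(k) Plan — status contractor ✗ (requires full-time, seasonal, or temporary) → not eligible.
401(k) Company Match — status contractor ✗ (requires part-time) → not eligible.
Pension Scheme — status contractor ✓ (not excluded); benefits waiver on file ✓; site Albany ✗ (not Osaka) → not eligible.
Mental Health Benefit — service 1 year ≥ 8 weeks (≈56 days) ✓; rating 3 ≥ 3 ✓; 40 hrs/wk ≥ 35 ✓ → eligible.
Bereavement Leave — service 1 year ≥ 6 weeks (≈42 days) ✓; dept Engineering ✗ → not eligible.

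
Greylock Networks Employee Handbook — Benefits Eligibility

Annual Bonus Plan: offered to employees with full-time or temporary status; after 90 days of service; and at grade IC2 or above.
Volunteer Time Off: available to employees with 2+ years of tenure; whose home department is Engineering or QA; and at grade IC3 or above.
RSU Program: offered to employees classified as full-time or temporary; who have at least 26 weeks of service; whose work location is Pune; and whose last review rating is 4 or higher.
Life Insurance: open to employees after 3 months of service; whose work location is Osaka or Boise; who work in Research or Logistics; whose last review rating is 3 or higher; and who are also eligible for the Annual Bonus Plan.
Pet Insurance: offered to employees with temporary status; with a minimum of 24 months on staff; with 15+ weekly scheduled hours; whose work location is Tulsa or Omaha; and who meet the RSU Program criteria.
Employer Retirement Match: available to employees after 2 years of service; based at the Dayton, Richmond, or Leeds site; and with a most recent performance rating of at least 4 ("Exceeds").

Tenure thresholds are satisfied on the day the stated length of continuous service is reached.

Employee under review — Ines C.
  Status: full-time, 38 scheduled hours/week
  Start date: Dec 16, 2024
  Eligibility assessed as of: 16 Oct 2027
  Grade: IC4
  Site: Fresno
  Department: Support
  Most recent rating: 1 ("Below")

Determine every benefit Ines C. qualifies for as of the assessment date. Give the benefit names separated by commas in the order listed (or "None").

Annual Bonus Plan

Service from Dec 16, 2024 to 16 Oct 2027: 1034 days.
Annual Bonus Plan — status full-time ✓; service 1034 days ≥ 90 days ✓; grade IC4 ≥ IC2 ✓ → eligible.
Volunteer Time Off — service 1034 days ≥ 2 years (≈730 days) ✓; dept Support ✗ → not eligible.
RSU Program — status full-time ✓; service 1034 days ≥ 26 weeks (≈182 days) ✓; site Fresno ✗ (not Pune) → not eligible.
Life Insurance — service 1034 days ≥ 3 months (≈90 days) ✓; site Fresno ✗ (not Osaka or Boise) → not eligible.
Pet Insurance — status full-time ✗ (requires temporary) → not eligible.
Employer Retirement Match — service 1034 days ≥ 2 years (≈730 days) ✓; site Fresno ✗ (not Dayton, Richmond, or Leeds) → not eligible.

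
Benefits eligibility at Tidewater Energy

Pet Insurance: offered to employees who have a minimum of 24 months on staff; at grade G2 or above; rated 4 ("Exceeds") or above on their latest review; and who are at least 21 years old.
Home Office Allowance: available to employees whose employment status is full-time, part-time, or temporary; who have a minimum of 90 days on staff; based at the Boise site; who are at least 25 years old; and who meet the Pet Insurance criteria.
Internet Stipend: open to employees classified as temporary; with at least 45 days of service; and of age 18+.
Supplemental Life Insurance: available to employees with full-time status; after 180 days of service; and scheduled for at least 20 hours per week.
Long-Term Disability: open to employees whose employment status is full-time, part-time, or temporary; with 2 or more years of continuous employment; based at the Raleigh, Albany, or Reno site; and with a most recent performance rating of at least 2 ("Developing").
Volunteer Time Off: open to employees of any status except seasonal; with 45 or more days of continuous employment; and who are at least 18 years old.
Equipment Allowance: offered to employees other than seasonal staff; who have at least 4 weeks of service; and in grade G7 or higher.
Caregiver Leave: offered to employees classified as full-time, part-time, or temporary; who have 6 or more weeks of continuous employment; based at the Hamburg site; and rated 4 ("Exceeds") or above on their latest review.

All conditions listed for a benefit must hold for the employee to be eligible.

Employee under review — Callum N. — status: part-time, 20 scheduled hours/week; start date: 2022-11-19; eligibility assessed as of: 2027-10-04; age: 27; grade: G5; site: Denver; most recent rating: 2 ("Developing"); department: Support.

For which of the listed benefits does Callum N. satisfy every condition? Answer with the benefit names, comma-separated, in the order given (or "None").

Volunteer Time Off

Service from 2022-11-19 to 2027-10-04: 1780 days.
Pet Insurance — service 1780 days ≥ 24 months (≈720 days) ✓; grade G5 ≥ G2 ✓; rating 2 < 4 ✗ → not eligible.
Home Office Allowance — status part-time ✓; service 1780 days ≥ 90 days ✓; site Denver ✗ (not Boise) → not eligible.
Internet Stipend — status part-time ✗ (requires temporary) → not eligible.
Supplemental Life Insurance — status part-time ✗ (requires full-time) → not eligible.
Long-Term Disability — status part-time ✓; service 1780 days ≥ 2 years (≈730 days) ✓; site Denver ✗ (not Raleigh, Albany, or Reno) → not eligible.
Volunteer Time Off — status part-time ✓ (not excluded); service 1780 days ≥ 45 days ✓; age 27 ≥ 18 ✓ → eligible.
Equipment Allowance — status part-time ✓ (not excluded); service 1780 days ≥ 4 weeks (≈28 days) ✓; grade G5 < G7 ✗ → not eligible.
Caregiver Leave — status part-time ✓; service 1780 days ≥ 6 weeks (≈42 days) ✓; site Denver ✗ (not Hamburg) → not eligible.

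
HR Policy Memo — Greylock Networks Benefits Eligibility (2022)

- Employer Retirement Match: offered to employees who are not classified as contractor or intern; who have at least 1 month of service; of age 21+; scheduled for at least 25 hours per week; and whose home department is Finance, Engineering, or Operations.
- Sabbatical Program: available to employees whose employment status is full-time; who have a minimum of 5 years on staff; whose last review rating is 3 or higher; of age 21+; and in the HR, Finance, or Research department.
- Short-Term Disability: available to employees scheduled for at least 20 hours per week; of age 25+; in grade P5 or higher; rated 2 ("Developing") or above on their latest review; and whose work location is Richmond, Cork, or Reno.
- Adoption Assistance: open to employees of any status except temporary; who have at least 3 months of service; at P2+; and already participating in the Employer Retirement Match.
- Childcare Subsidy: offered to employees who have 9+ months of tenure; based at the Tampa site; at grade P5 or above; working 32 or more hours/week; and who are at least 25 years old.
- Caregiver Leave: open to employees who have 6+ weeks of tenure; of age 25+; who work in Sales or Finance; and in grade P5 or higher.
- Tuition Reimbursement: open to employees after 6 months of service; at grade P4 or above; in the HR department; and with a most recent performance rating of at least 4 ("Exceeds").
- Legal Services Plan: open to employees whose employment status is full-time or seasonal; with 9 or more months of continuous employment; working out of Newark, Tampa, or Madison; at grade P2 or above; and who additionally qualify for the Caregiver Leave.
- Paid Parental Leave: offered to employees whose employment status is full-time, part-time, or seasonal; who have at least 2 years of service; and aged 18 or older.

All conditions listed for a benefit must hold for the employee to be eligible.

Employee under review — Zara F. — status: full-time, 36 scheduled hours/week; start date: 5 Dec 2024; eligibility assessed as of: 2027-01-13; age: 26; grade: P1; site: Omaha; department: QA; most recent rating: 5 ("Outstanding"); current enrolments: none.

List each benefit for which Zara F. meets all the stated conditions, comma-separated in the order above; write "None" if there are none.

Paid Parental Leave

Service from 5 Dec 2024 to 2027-01-13: 769 days.
Employer Retirement Match — status full-time ✓ (not excluded); service 769 days ≥ 1 month (≈30 days) ✓; age 26 ≥ 21 ✓; 36 hrs/wk ≥ 25 ✓; dept QA ✗ → not eligible.
Sabbatical Program — status full-time ✓; service 769 days < 5 years (≈1825 days) ✗ → not eligible.
Short-Term Disability — 36 hrs/wk ≥ 20 ✓; age 26 ≥ 25 ✓; grade P1 < P5 ✗ → not eligible.
Adoption Assistance — status full-time ✓ (not excluded); service 769 days ≥ 3 months (≈90 days) ✓; grade P1 < P2 ✗ → not eligible.
Childcare Subsidy — service 769 days ≥ 9 months (≈270 days) ✓; site Omaha ✗ (not Tampa) → not eligible.
Caregiver Leave — service 769 days ≥ 6 weeks (≈42 days) ✓; age 26 ≥ 25 ✓; dept QA ✗ → not eligible.
Tuition Reimbursement — service 769 days ≥ 6 months (≈180 days) ✓; grade P1 < P4 ✗ → not eligible.
Legal Services Plan — status full-time ✓; service 769 days ≥ 9 months (≈270 days) ✓; site Omaha ✗ (not Newark, Tampa, or Madison) → not eligible.
Paid Parental Leave — status full-time ✓; service 769 days ≥ 2 years (≈730 days) ✓; age 26 ≥ 18 ✓ → eligible.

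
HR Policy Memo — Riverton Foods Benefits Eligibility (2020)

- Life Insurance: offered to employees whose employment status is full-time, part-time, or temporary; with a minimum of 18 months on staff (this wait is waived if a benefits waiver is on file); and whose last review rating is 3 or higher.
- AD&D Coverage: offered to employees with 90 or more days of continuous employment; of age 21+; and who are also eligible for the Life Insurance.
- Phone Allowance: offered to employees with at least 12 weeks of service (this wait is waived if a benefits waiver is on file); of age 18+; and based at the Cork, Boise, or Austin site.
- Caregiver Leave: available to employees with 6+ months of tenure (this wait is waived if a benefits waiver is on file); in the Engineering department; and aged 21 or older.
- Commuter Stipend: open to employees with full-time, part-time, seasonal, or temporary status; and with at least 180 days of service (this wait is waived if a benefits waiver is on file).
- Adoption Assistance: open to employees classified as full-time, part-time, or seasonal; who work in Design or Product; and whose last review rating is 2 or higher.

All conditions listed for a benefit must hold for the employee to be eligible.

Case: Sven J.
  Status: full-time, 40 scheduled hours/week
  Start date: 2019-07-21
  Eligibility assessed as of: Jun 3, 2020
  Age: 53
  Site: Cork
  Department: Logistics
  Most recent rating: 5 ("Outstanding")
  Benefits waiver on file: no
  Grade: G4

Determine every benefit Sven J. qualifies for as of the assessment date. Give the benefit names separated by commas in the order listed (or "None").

Phone Allowance, Commuter Stipend

Service from 2019-07-21 to Jun 3, 2020: 318 days.
Life Insurance — status full-time ✓; no waiver, service 318 days < 18 months (≈540 days) ✗ → not eligible.
AD&D Coverage — service 318 days ≥ 90 days ✓; age 53 ≥ 21 ✓; not eligible for Life Insurance ✗ → not eligible.
Phone Allowance — no waiver, service 318 days ≥ 12 weeks (≈84 days) ✓; age 53 ≥ 18 ✓; site Cork ✓ → eligible.
Caregiver Leave — no waiver, service 318 days ≥ 6 months (≈180 days) ✓; dept Logistics ✗ → not eligible.
Commuter Stipend — status full-time ✓; no waiver, service 318 days ≥ 180 days ✓ → eligible.
Adoption Assistance — status full-time ✓; dept Logistics ✗ → not eligible.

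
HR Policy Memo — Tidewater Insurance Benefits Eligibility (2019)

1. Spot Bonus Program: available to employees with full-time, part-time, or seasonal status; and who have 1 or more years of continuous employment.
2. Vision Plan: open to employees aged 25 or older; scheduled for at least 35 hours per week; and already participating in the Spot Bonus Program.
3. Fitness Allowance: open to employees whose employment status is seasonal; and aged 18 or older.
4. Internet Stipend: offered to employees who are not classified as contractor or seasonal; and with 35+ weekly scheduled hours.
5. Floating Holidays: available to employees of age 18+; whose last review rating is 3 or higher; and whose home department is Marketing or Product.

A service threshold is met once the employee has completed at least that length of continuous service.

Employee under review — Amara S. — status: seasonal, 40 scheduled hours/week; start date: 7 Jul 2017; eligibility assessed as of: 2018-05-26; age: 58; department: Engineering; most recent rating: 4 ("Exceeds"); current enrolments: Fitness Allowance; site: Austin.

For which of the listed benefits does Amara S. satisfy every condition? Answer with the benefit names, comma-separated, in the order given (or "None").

Service from 7 Jul 2017 to 2018-05-26: 323 days.
Spot Bonus Program — status seasonal ✓; service 323 days < 1 year (≈365 days) ✗ → not eligible.
Vision Plan — age 58 ≥ 25 ✓; 40 hrs/wk ≥ 35 ✓; not enrolled in Spot Bonus Program ✗ → not eligible.
Fitness Allowance — status seasonal ✓; age 58 ≥ 18 ✓ → eligible.
Internet Stipend — status seasonal ✗ (excluded) → not eligible.
Floating Holidays — age 58 ≥ 18 ✓; rating 4 ≥ 3 ✓; dept Engineering ✗ → not eligible.

Fitness Allowance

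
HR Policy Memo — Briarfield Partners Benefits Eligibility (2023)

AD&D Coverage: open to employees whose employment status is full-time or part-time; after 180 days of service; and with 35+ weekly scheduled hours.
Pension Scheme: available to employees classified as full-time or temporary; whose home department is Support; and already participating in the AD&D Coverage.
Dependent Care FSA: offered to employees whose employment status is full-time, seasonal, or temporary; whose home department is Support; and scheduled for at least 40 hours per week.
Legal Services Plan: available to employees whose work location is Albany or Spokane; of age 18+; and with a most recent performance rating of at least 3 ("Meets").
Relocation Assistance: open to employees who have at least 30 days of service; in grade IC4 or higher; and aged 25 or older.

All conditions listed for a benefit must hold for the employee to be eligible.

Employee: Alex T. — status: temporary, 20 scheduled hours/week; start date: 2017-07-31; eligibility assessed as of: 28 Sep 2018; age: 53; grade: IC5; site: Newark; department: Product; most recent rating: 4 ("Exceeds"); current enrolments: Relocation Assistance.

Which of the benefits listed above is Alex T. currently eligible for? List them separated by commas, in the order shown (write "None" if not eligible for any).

Service from 2017-07-31 to 28 Sep 2018: 424 days.
AD&D Coverage — status temporary ✗ (requires full-time or part-time) → not eligible.
Pension Scheme — status temporary ✓; dept Product ✗ → not eligible.
Dependent Care FSA — status temporary ✓; dept Product ✗ → not eligible.
Legal Services Plan — site Newark ✗ (not Albany or Spokane) → not eligible.
Relocation Assistance — service 424 days ≥ 30 days ✓; grade IC5 ≥ IC4 ✓; age 53 ≥ 25 ✓ → eligible.

Relocation Assistance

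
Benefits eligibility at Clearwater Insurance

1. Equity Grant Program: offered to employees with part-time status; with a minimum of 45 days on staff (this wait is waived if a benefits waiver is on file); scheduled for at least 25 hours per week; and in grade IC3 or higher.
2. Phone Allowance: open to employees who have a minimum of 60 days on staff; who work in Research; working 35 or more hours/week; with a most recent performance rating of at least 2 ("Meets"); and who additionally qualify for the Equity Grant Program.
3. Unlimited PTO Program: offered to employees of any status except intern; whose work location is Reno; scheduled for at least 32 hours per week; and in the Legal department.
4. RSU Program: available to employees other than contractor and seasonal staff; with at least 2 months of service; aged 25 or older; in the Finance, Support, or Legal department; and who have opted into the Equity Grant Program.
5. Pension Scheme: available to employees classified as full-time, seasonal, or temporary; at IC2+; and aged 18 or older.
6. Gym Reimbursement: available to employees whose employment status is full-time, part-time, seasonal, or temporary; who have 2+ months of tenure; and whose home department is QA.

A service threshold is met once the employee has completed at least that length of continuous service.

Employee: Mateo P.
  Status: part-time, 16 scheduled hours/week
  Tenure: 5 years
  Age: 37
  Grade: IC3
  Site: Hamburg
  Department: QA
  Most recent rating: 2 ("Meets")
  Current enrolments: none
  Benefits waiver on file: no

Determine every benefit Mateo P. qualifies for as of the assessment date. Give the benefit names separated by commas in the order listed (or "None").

Equity Grant Program — status part-time ✓; no waiver, service 5 years ≥ 45 days ✓; 16 hrs/wk < 25 ✗ → not eligible.
Phone Allowance — service 5 years ≥ 60 days ✓; dept QA ✗ → not eligible.
Unlimited PTO Program — status part-time ✓ (not excluded); site Hamburg ✗ (not Reno) → not eligible.
RSU Program — status part-time ✓ (not excluded); service 5 years ≥ 2 months (≈60 days) ✓; age 37 ≥ 25 ✓; dept QA ✗ → not eligible.
Pension Scheme — status part-time ✗ (requires full-time, seasonal, or temporary) → not eligible.
Gym Reimbursement — status part-time ✓; service 5 years ≥ 2 months (≈60 days) ✓; dept QA ✓ → eligible.

Gym Reimbursement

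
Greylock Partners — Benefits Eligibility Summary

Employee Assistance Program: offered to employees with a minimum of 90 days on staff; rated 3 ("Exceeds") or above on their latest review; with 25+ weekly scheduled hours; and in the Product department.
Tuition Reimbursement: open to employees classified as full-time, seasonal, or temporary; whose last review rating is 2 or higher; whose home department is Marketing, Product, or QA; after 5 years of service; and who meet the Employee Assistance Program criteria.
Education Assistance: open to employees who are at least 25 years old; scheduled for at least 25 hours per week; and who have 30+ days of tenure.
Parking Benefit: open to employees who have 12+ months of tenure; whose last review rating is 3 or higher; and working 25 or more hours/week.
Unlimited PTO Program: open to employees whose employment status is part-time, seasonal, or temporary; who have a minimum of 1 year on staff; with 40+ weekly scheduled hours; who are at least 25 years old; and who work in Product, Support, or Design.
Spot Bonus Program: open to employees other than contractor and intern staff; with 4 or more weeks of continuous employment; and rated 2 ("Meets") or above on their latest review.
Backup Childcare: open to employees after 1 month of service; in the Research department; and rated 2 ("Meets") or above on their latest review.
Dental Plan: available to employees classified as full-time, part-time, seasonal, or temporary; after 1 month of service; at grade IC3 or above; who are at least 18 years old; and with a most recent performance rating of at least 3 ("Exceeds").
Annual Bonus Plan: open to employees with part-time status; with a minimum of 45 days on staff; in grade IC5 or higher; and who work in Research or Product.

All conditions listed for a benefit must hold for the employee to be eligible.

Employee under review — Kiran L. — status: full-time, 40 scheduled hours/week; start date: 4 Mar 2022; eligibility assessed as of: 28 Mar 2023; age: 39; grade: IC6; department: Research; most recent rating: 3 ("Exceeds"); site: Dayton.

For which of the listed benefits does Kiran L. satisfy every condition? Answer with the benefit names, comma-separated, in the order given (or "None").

Service from 4 Mar 2022 to 28 Mar 2023: 389 days.
Employee Assistance Program — service 389 days ≥ 90 days ✓; rating 3 ≥ 3 ✓; 40 hrs/wk ≥ 25 ✓; dept Research ✗ → not eligible.
Tuition Reimbursement — status full-time ✓; rating 3 ≥ 2 ✓; dept Research ✗ → not eligible.
Education Assistance — age 39 ≥ 25 ✓; 40 hrs/wk ≥ 25 ✓; service 389 days ≥ 30 days ✓ → eligible.
Parking Benefit — service 389 days ≥ 12 months (≈360 days) ✓; rating 3 ≥ 3 ✓; 40 hrs/wk ≥ 25 ✓ → eligible.
Unlimited PTO Program — status full-time ✗ (requires part-time, seasonal, or temporary) → not eligible.
Spot Bonus Program — status full-time ✓ (not excluded); service 389 days ≥ 4 weeks (≈28 days) ✓; rating 3 ≥ 2 ✓ → eligible.
Backup Childcare — service 389 days ≥ 1 month (≈30 days) ✓; dept Research ✓; rating 3 ≥ 2 ✓ → eligible.
Dental Plan — status full-time ✓; service 389 days ≥ 1 month (≈30 days) ✓; grade IC6 ≥ IC3 ✓; age 39 ≥ 18 ✓; rating 3 ≥ 3 ✓ → eligible.
Annual Bonus Plan — status full-time ✗ (requires part-time) → not eligible.

Education Assistance, Parking Benefit, Spot Bonus Program, Backup Childcare, Dental Plan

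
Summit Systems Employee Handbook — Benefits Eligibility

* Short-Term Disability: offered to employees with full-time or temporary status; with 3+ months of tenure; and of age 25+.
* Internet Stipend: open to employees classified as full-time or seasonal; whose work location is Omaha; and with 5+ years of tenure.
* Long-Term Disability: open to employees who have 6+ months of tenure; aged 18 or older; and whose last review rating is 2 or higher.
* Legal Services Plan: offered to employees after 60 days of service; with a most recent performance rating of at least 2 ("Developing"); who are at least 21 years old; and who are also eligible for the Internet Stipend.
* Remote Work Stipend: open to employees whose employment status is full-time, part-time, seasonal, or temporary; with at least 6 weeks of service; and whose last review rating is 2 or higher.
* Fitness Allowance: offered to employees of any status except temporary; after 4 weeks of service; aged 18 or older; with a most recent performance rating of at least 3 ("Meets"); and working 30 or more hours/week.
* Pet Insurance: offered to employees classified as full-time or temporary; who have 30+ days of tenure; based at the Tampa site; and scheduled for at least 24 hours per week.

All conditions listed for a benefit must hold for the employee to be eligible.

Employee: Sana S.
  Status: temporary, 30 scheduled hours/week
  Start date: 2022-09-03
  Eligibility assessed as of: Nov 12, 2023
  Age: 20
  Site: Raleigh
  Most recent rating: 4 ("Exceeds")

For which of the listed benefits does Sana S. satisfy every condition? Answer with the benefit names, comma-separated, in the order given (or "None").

Service from 2022-09-03 to Nov 12, 2023: 435 days.
Short-Term Disability — status temporary ✓; service 435 days ≥ 3 months (≈90 days) ✓; age 20 < 25 ✗ → not eligible.
Internet Stipend — status temporary ✗ (requires full-time or seasonal) → not eligible.
Long-Term Disability — service 435 days ≥ 6 months (≈180 days) ✓; age 20 ≥ 18 ✓; rating 4 ≥ 2 ✓ → eligible.
Legal Services Plan — service 435 days ≥ 60 days ✓; rating 4 ≥ 2 ✓; age 20 < 21 ✗ → not eligible.
Remote Work Stipend — status temporary ✓; service 435 days ≥ 6 weeks (≈42 days) ✓; rating 4 ≥ 2 ✓ → eligible.
Fitness Allowance — status temporary ✗ (excluded) → not eligible.
Pet Insurance — status temporary ✓; service 435 days ≥ 30 days ✓; site Raleigh ✗ (not Tampa) → not eligible.

Long-Term Disability, Remote Work Stipend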